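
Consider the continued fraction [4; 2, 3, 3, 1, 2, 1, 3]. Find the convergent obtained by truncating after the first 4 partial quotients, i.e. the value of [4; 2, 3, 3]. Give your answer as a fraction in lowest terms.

Starting at the tail and folding back:
Start with 3.
3 + 1/(3/1) = 3 + 1/3 = 10/3
2 + 1/(10/3) = 2 + 3/10 = 23/10
4 + 1/(23/10) = 4 + 10/23 = 102/23

102/23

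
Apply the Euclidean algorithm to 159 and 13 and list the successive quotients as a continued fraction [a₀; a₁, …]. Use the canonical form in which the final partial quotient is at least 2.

[12; 4, 3]

159 ÷ 13 → quotient 12, remainder 3
13 ÷ 3 → quotient 4, remainder 1
3 ÷ 1 → quotient 3, remainder 0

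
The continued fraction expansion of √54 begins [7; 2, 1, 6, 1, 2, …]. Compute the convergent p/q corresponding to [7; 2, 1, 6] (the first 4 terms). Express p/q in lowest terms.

a_0 = 7: 7/1
a_1 = 2: 15/2
a_2 = 1: 22/3
a_3 = 6: 147/20

147/20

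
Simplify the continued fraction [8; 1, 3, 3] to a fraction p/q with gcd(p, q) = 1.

a_0 = 8: 8/1
a_1 = 1: 9/1
a_2 = 3: 35/4
a_3 = 3: 114/13

114/13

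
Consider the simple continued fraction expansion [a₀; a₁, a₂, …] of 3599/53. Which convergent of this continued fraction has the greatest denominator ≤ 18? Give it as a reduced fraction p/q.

747/11

a_0 = 67: 67/1  (≤ bound)
a_1 = 1: 68/1  (≤ bound)
a_2 = 9: 679/10  (≤ bound)
a_3 = 1: 747/11  (≤ bound)
a_4 = 1: 1426/21  (> 18, stop)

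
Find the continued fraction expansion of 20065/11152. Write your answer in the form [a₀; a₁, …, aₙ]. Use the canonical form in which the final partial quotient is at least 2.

[1; 1, 3, 1, 51, 14, 3]

Repeatedly divide and take the remainder:
20065 ÷ 11152 → quotient 1, remainder 8913
11152 ÷ 8913 → quotient 1, remainder 2239
8913 ÷ 2239 → quotient 3, remainder 2196
2239 ÷ 2196 → quotient 1, remainder 43
2196 ÷ 43 → quotient 51, remainder 3
43 ÷ 3 → quotient 14, remainder 1
3 ÷ 1 → quotient 3, remainder 0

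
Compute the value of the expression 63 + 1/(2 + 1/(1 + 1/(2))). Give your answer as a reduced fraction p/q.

507/8

Work from the innermost term outward:
Start with 2.
1 + 1/(2/1) = 1 + 1/2 = 3/2
2 + 1/(3/2) = 2 + 2/3 = 8/3
63 + 1/(8/3) = 63 + 3/8 = 507/8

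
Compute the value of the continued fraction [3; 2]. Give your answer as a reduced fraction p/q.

Use the convergent recurrence hₖ = aₖ·hₖ₋₁ + hₖ₋₂ (and likewise for the denominators kₖ):
a_0 = 3: 3/1
a_1 = 2: 7/2

7/2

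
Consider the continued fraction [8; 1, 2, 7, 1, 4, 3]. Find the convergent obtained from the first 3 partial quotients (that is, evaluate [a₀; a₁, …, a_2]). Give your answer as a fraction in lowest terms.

26/3

Use the convergent recurrence hₖ = aₖ·hₖ₋₁ + hₖ₋₂ (and likewise for the denominators kₖ):
a_0 = 8: 8/1
a_1 = 1: 9/1
a_2 = 2: 26/3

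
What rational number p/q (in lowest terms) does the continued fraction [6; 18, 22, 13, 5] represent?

159209/26292

Work from the innermost term outward:
Start with 5.
13 + 1/(5/1) = 13 + 1/5 = 66/5
22 + 1/(66/5) = 22 + 5/66 = 1457/66
18 + 1/(1457/66) = 18 + 66/1457 = 26292/1457
6 + 1/(26292/1457) = 6 + 1457/26292 = 159209/26292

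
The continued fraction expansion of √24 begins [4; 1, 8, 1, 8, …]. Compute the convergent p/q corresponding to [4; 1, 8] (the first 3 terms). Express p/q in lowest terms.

44/9

Collapse the nested fraction from the inside out:
Start with 8.
1 + 1/(8/1) = 1 + 1/8 = 9/8
4 + 1/(9/8) = 4 + 8/9 = 44/9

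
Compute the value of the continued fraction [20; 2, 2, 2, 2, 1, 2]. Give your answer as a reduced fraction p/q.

Starting at the tail and folding back:
Start with 2.
1 + 1/(2/1) = 1 + 1/2 = 3/2
2 + 1/(3/2) = 2 + 2/3 = 8/3
2 + 1/(8/3) = 2 + 3/8 = 19/8
2 + 1/(19/8) = 2 + 8/19 = 46/19
2 + 1/(46/19) = 2 + 19/46 = 111/46
20 + 1/(111/46) = 20 + 46/111 = 2266/111

2266/111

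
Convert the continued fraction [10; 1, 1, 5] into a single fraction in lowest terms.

116/11

Start with 5.
1 + 1/(5/1) = 1 + 1/5 = 6/5
1 + 1/(6/5) = 1 + 5/6 = 11/6
10 + 1/(11/6) = 10 + 6/11 = 116/11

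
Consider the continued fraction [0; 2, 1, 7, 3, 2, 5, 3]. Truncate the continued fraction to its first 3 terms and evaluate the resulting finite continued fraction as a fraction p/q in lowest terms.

Start with 1.
2 + 1/(1/1) = 2 + 1/1 = 3/1
0 + 1/(3/1) = 0 + 1/3 = 1/3

1/3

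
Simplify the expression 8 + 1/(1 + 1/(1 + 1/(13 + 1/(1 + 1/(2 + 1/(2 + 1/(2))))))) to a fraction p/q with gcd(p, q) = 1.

4114/483

Starting at the tail and folding back:
Start with 2.
2 + 1/(2/1) = 2 + 1/2 = 5/2
2 + 1/(5/2) = 2 + 2/5 = 12/5
1 + 1/(12/5) = 1 + 5/12 = 17/12
13 + 1/(17/12) = 13 + 12/17 = 233/17
1 + 1/(233/17) = 1 + 17/233 = 250/233
1 + 1/(250/233) = 1 + 233/250 = 483/250
8 + 1/(483/250) = 8 + 250/483 = 4114/483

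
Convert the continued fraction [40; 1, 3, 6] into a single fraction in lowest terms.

1019/25

Compute successive convergents:
a_0 = 40: 40/1
a_1 = 1: 41/1
a_2 = 3: 163/4
a_3 = 6: 1019/25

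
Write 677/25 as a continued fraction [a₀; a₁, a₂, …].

[27; 12, 2]

Repeatedly divide and take the remainder:
677 = 27·25 + 2, so a_0 = 27
25 = 12·2 + 1, so a_1 = 12
2 = 2·1 + 0, so a_2 = 2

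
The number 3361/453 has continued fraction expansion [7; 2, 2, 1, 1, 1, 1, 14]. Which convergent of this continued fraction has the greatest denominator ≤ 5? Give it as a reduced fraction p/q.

37/5

a_0 = 7: 7/1  (≤ bound)
a_1 = 2: 15/2  (≤ bound)
a_2 = 2: 37/5  (≤ bound)
a_3 = 1: 52/7  (> 5, stop)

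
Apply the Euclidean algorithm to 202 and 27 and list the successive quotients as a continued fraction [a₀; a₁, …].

[7; 2, 13]

⌊202/27⌋ = 7, remainder 13
⌊27/13⌋ = 2, remainder 1
⌊13/1⌋ = 13, remainder 0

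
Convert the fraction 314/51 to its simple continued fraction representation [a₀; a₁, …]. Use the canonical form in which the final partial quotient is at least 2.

[6; 6, 2, 1, 2]

⌊314/51⌋ = 6, remainder 8
⌊51/8⌋ = 6, remainder 3
⌊8/3⌋ = 2, remainder 2
⌊3/2⌋ = 1, remainder 1
⌊2/1⌋ = 2, remainder 0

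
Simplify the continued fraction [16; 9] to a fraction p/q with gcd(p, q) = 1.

145/9

a_0 = 16: 16/1
a_1 = 9: 145/9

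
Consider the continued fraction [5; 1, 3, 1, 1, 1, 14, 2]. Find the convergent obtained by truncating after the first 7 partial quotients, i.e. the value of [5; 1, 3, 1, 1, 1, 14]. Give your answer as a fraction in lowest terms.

Use the convergent recurrence hₖ = aₖ·hₖ₋₁ + hₖ₋₂ (and likewise for the denominators kₖ):
a_0 = 5: 5/1
a_1 = 1: 6/1
a_2 = 3: 23/4
a_3 = 1: 29/5
a_4 = 1: 52/9
a_5 = 1: 81/14
a_6 = 14: 1186/205

1186/205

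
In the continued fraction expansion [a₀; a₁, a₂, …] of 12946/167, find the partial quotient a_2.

1

Run the Euclidean algorithm, recording each quotient:
12946 ÷ 167 → quotient 77, remainder 87
167 ÷ 87 → quotient 1, remainder 80
87 ÷ 80 → quotient 1, remainder 7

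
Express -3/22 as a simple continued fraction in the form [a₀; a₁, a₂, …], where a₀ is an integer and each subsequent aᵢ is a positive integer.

Run the Euclidean algorithm, recording each quotient:
-3 ÷ 22 → quotient -1, remainder 19
22 ÷ 19 → quotient 1, remainder 3
19 ÷ 3 → quotient 6, remainder 1
3 ÷ 1 → quotient 3, remainder 0

[-1; 1, 6, 3]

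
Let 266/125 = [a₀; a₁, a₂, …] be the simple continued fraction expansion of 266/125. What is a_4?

⌊266/125⌋ = 2, remainder 16
⌊125/16⌋ = 7, remainder 13
⌊16/13⌋ = 1, remainder 3
⌊13/3⌋ = 4, remainder 1
⌊3/1⌋ = 3, remainder 0

3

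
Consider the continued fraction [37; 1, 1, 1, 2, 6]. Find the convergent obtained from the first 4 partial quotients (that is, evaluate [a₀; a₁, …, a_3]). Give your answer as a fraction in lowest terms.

Use the convergent recurrence hₖ = aₖ·hₖ₋₁ + hₖ₋₂ (and likewise for the denominators kₖ):
a_0 = 37: 37/1
a_1 = 1: 38/1
a_2 = 1: 75/2
a_3 = 1: 113/3

113/3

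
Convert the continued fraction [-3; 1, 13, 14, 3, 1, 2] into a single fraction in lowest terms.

Start with 2.
1 + 1/(2/1) = 1 + 1/2 = 3/2
3 + 1/(3/2) = 3 + 2/3 = 11/3
14 + 1/(11/3) = 14 + 3/11 = 157/11
13 + 1/(157/11) = 13 + 11/157 = 2052/157
1 + 1/(2052/157) = 1 + 157/2052 = 2209/2052
-3 + 1/(2209/2052) = -3 + 2052/2209 = -4575/2209

-4575/2209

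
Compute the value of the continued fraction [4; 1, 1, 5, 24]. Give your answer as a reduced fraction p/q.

a_0 = 4: 4/1
a_1 = 1: 5/1
a_2 = 1: 9/2
a_3 = 5: 50/11
a_4 = 24: 1209/266

1209/266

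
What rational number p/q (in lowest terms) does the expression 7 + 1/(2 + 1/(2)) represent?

37/5

Start with 2.
2 + 1/(2/1) = 2 + 1/2 = 5/2
7 + 1/(5/2) = 7 + 2/5 = 37/5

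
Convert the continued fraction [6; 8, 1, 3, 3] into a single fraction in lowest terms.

a_0 = 6: 6/1
a_1 = 8: 49/8
a_2 = 1: 55/9
a_3 = 3: 214/35
a_4 = 3: 697/114

697/114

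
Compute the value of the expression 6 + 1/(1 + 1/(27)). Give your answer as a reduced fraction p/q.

a_0 = 6: 6/1
a_1 = 1: 7/1
a_2 = 27: 195/28

195/28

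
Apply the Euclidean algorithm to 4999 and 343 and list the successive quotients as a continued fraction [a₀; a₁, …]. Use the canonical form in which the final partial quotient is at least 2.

Run the Euclidean algorithm, recording each quotient:
⌊4999/343⌋ = 14, remainder 197
⌊343/197⌋ = 1, remainder 146
⌊197/146⌋ = 1, remainder 51
⌊146/51⌋ = 2, remainder 44
⌊51/44⌋ = 1, remainder 7
⌊44/7⌋ = 6, remainder 2
⌊7/2⌋ = 3, remainder 1
⌊2/1⌋ = 2, remainder 0

[14; 1, 1, 2, 1, 6, 3, 2]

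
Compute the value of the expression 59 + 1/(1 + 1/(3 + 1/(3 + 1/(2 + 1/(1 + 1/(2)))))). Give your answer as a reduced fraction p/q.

Start with 2.
1 + 1/(2/1) = 1 + 1/2 = 3/2
2 + 1/(3/2) = 2 + 2/3 = 8/3
3 + 1/(8/3) = 3 + 3/8 = 27/8
3 + 1/(27/8) = 3 + 8/27 = 89/27
1 + 1/(89/27) = 1 + 27/89 = 116/89
59 + 1/(116/89) = 59 + 89/116 = 6933/116

6933/116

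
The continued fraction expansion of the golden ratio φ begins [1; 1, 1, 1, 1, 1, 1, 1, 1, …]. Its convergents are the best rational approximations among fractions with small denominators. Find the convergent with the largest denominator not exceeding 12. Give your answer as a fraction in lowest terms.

13/8

List convergents until the denominator exceeds the bound:
a_0 = 1: 1/1  (≤ bound)
a_1 = 1: 2/1  (≤ bound)
a_2 = 1: 3/2  (≤ bound)
a_3 = 1: 5/3  (≤ bound)
a_4 = 1: 8/5  (≤ bound)
a_5 = 1: 13/8  (≤ bound)
a_6 = 1: 21/13  (> 12, stop)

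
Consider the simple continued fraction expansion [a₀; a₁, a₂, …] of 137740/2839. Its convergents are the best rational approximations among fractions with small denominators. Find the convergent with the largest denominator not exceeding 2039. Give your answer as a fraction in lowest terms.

List convergents until the denominator exceeds the bound:
a_0 = 48: 48/1  (≤ bound)
a_1 = 1: 49/1  (≤ bound)
a_2 = 1: 97/2  (≤ bound)
a_3 = 14: 1407/29  (≤ bound)
a_4 = 7: 9946/205  (≤ bound)
a_5 = 2: 21299/439  (≤ bound)
a_6 = 6: 137740/2839  (> 2039, stop)

21299/439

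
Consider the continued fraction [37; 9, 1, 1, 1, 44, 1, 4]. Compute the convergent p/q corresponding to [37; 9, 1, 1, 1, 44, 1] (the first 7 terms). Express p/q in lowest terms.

a_0 = 37: 37/1
a_1 = 9: 334/9
a_2 = 1: 371/10
a_3 = 1: 705/19
a_4 = 1: 1076/29
a_5 = 44: 48049/1295
a_6 = 1: 49125/1324

49125/1324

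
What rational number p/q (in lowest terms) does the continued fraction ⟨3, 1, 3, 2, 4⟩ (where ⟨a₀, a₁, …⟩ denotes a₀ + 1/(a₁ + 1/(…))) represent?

151/40

Use the convergent recurrence hₖ = aₖ·hₖ₋₁ + hₖ₋₂ (and likewise for the denominators kₖ):
a_0 = 3: 3/1
a_1 = 1: 4/1
a_2 = 3: 15/4
a_3 = 2: 34/9
a_4 = 4: 151/40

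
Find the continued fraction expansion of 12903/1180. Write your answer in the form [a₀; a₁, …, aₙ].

[10; 1, 14, 3, 12, 2]

Repeatedly divide and take the remainder:
12903 ÷ 1180 → quotient 10, remainder 1103
1180 ÷ 1103 → quotient 1, remainder 77
1103 ÷ 77 → quotient 14, remainder 25
77 ÷ 25 → quotient 3, remainder 2
25 ÷ 2 → quotient 12, remainder 1
2 ÷ 1 → quotient 2, remainder 0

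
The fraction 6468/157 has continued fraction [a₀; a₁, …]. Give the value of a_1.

Apply division with remainder until the remainder is 0:
6468 = 41·157 + 31, so a_0 = 41
157 = 5·31 + 2, so a_1 = 5

5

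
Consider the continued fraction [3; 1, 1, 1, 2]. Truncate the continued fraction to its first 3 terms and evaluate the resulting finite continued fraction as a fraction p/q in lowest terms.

7/2

Use the convergent recurrence hₖ = aₖ·hₖ₋₁ + hₖ₋₂ (and likewise for the denominators kₖ):
a_0 = 3: 3/1
a_1 = 1: 4/1
a_2 = 1: 7/2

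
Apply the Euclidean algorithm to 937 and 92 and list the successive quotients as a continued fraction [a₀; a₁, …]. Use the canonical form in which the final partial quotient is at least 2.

[10; 5, 2, 2, 3]

Repeatedly divide and take the remainder:
937 ÷ 92 → quotient 10, remainder 17
92 ÷ 17 → quotient 5, remainder 7
17 ÷ 7 → quotient 2, remainder 3
7 ÷ 3 → quotient 2, remainder 1
3 ÷ 1 → quotient 3, remainder 0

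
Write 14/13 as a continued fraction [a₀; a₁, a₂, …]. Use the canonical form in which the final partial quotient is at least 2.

Repeatedly divide and take the remainder:
14 = 1·13 + 1, so a_0 = 1
13 = 13·1 + 0, so a_1 = 13

[1; 13]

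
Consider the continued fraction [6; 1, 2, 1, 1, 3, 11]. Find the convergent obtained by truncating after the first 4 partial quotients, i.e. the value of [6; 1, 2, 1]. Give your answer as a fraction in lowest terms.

Start with 1.
2 + 1/(1/1) = 2 + 1/1 = 3/1
1 + 1/(3/1) = 1 + 1/3 = 4/3
6 + 1/(4/3) = 6 + 3/4 = 27/4

27/4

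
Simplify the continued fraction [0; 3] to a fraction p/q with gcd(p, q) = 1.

Start with 3.
0 + 1/(3/1) = 0 + 1/3 = 1/3

1/3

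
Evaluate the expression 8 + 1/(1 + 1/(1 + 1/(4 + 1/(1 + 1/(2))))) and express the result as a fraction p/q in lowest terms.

a_0 = 8: 8/1
a_1 = 1: 9/1
a_2 = 1: 17/2
a_3 = 4: 77/9
a_4 = 1: 94/11
a_5 = 2: 265/31

265/31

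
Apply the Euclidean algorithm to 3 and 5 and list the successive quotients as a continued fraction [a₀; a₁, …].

Repeatedly divide and take the remainder:
3 ÷ 5 → quotient 0, remainder 3
5 ÷ 3 → quotient 1, remainder 2
3 ÷ 2 → quotient 1, remainder 1
2 ÷ 1 → quotient 2, remainder 0

[0; 1, 1, 2]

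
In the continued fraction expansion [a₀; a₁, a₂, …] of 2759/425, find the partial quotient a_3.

Repeatedly divide and take the remainder:
2759 = 6·425 + 209, so a_0 = 6
425 = 2·209 + 7, so a_1 = 2
209 = 29·7 + 6, so a_2 = 29
7 = 1·6 + 1, so a_3 = 1

1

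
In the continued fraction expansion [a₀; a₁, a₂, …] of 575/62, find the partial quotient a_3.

1

⌊575/62⌋ = 9, remainder 17
⌊62/17⌋ = 3, remainder 11
⌊17/11⌋ = 1, remainder 6
⌊11/6⌋ = 1, remainder 5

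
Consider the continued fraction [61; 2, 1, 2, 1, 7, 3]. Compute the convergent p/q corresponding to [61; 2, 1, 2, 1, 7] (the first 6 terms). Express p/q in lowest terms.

Collapse the nested fraction from the inside out:
Start with 7.
1 + 1/(7/1) = 1 + 1/7 = 8/7
2 + 1/(8/7) = 2 + 7/8 = 23/8
1 + 1/(23/8) = 1 + 8/23 = 31/23
2 + 1/(31/23) = 2 + 23/31 = 85/31
61 + 1/(85/31) = 61 + 31/85 = 5216/85

5216/85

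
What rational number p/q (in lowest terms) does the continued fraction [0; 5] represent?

1/5

Compute successive convergents:
a_0 = 0: 0/1
a_1 = 5: 1/5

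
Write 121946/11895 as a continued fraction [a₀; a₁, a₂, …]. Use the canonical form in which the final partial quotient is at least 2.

121946 = 10·11895 + 2996, so a_0 = 10
11895 = 3·2996 + 2907, so a_1 = 3
2996 = 1·2907 + 89, so a_2 = 1
2907 = 32·89 + 59, so a_3 = 32
89 = 1·59 + 30, so a_4 = 1
59 = 1·30 + 29, so a_5 = 1
30 = 1·29 + 1, so a_6 = 1
29 = 29·1 + 0, so a_7 = 29

[10; 3, 1, 32, 1, 1, 1, 29]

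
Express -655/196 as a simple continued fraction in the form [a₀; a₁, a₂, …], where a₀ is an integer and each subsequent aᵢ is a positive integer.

[-4; 1, 1, 1, 12, 2, 2]

-655 = -4·196 + 129, so a_0 = -4
196 = 1·129 + 67, so a_1 = 1
129 = 1·67 + 62, so a_2 = 1
67 = 1·62 + 5, so a_3 = 1
62 = 12·5 + 2, so a_4 = 12
5 = 2·2 + 1, so a_5 = 2
2 = 2·1 + 0, so a_6 = 2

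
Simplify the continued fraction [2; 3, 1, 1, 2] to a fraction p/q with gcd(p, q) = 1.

Collapse the nested fraction from the inside out:
Start with 2.
1 + 1/(2/1) = 1 + 1/2 = 3/2
1 + 1/(3/2) = 1 + 2/3 = 5/3
3 + 1/(5/3) = 3 + 3/5 = 18/5
2 + 1/(18/5) = 2 + 5/18 = 41/18

41/18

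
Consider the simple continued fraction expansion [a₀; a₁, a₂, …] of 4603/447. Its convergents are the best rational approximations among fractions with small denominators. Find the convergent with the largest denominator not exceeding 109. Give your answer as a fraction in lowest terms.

865/84

List convergents until the denominator exceeds the bound:
a_0 = 10: 10/1  (≤ bound)
a_1 = 3: 31/3  (≤ bound)
a_2 = 2: 72/7  (≤ bound)
a_3 = 1: 103/10  (≤ bound)
a_4 = 3: 381/37  (≤ bound)
a_5 = 2: 865/84  (≤ bound)
a_6 = 1: 1246/121  (> 109, stop)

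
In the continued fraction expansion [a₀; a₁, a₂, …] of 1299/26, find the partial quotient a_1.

1

1299 = 49·26 + 25, so a_0 = 49
26 = 1·25 + 1, so a_1 = 1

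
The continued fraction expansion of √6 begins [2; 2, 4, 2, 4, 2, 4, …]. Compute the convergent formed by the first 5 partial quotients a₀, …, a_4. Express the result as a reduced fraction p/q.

Start with 4.
2 + 1/(4/1) = 2 + 1/4 = 9/4
4 + 1/(9/4) = 4 + 4/9 = 40/9
2 + 1/(40/9) = 2 + 9/40 = 89/40
2 + 1/(89/40) = 2 + 40/89 = 218/89

218/89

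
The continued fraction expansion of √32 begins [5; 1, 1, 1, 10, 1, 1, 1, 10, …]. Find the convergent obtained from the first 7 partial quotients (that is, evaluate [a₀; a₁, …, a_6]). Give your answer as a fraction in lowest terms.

379/67

Compute successive convergents:
a_0 = 5: 5/1
a_1 = 1: 6/1
a_2 = 1: 11/2
a_3 = 1: 17/3
a_4 = 10: 181/32
a_5 = 1: 198/35
a_6 = 1: 379/67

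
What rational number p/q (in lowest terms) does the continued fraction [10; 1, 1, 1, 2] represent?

85/8

a_0 = 10: 10/1
a_1 = 1: 11/1
a_2 = 1: 21/2
a_3 = 1: 32/3
a_4 = 2: 85/8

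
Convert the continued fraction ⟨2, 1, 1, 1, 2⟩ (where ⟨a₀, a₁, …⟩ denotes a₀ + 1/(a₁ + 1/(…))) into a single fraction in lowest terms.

Start with 2.
1 + 1/(2/1) = 1 + 1/2 = 3/2
1 + 1/(3/2) = 1 + 2/3 = 5/3
1 + 1/(5/3) = 1 + 3/5 = 8/5
2 + 1/(8/5) = 2 + 5/8 = 21/8

21/8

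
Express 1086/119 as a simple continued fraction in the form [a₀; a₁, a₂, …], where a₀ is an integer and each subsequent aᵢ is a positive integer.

[9; 7, 1, 14]

1086 = 9·119 + 15, so a_0 = 9
119 = 7·15 + 14, so a_1 = 7
15 = 1·14 + 1, so a_2 = 1
14 = 14·1 + 0, so a_3 = 14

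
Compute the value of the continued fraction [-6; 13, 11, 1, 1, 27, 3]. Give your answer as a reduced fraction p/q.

-148996/25153

a_0 = -6: -6/1
a_1 = 13: -77/13
a_2 = 11: -853/144
a_3 = 1: -930/157
a_4 = 1: -1783/301
a_5 = 27: -49071/8284
a_6 = 3: -148996/25153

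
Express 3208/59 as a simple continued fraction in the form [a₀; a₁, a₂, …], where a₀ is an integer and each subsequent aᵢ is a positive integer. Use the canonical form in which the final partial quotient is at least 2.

3208 = 54·59 + 22, so a_0 = 54
59 = 2·22 + 15, so a_1 = 2
22 = 1·15 + 7, so a_2 = 1
15 = 2·7 + 1, so a_3 = 2
7 = 7·1 + 0, so a_4 = 7

[54; 2, 1, 2, 7]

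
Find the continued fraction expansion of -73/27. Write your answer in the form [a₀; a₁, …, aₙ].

[-3; 3, 2, 1, 2]

Run the Euclidean algorithm, recording each quotient:
-73 = -3·27 + 8, so a_0 = -3
27 = 3·8 + 3, so a_1 = 3
8 = 2·3 + 2, so a_2 = 2
3 = 1·2 + 1, so a_3 = 1
2 = 2·1 + 0, so a_4 = 2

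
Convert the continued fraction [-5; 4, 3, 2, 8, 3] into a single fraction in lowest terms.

-3761/789

a_0 = -5: -5/1
a_1 = 4: -19/4
a_2 = 3: -62/13
a_3 = 2: -143/30
a_4 = 8: -1206/253
a_5 = 3: -3761/789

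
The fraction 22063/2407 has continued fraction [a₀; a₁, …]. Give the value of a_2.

57

Apply division with remainder until the remainder is 0:
22063 ÷ 2407 → quotient 9, remainder 400
2407 ÷ 400 → quotient 6, remainder 7
400 ÷ 7 → quotient 57, remainder 1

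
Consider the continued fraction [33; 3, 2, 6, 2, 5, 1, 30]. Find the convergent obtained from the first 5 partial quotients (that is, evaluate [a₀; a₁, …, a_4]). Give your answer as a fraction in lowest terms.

a_0 = 33: 33/1
a_1 = 3: 100/3
a_2 = 2: 233/7
a_3 = 6: 1498/45
a_4 = 2: 3229/97

3229/97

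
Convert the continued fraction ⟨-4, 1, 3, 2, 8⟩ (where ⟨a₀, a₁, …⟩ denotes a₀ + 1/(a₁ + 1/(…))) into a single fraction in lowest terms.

Start with 8.
2 + 1/(8/1) = 2 + 1/8 = 17/8
3 + 1/(17/8) = 3 + 8/17 = 59/17
1 + 1/(59/17) = 1 + 17/59 = 76/59
-4 + 1/(76/59) = -4 + 59/76 = -245/76

-245/76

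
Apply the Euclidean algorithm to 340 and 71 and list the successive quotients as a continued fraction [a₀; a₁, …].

Run the Euclidean algorithm, recording each quotient:
⌊340/71⌋ = 4, remainder 56
⌊71/56⌋ = 1, remainder 15
⌊56/15⌋ = 3, remainder 11
⌊15/11⌋ = 1, remainder 4
⌊11/4⌋ = 2, remainder 3
⌊4/3⌋ = 1, remainder 1
⌊3/1⌋ = 3, remainder 0

[4; 1, 3, 1, 2, 1, 3]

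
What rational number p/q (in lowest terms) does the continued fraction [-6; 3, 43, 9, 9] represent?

-60587/10687

a_0 = -6: -6/1
a_1 = 3: -17/3
a_2 = 43: -737/130
a_3 = 9: -6650/1173
a_4 = 9: -60587/10687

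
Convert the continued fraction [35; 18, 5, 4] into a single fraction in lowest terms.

13391/382

Collapse the nested fraction from the inside out:
Start with 4.
5 + 1/(4/1) = 5 + 1/4 = 21/4
18 + 1/(21/4) = 18 + 4/21 = 382/21
35 + 1/(382/21) = 35 + 21/382 = 13391/382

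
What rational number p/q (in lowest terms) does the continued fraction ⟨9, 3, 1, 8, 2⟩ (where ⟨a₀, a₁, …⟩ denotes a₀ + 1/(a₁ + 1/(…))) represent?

685/74

a_0 = 9: 9/1
a_1 = 3: 28/3
a_2 = 1: 37/4
a_3 = 8: 324/35
a_4 = 2: 685/74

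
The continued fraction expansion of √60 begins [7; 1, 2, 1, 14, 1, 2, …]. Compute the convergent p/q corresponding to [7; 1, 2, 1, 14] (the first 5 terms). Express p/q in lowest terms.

a_0 = 7: 7/1
a_1 = 1: 8/1
a_2 = 2: 23/3
a_3 = 1: 31/4
a_4 = 14: 457/59

457/59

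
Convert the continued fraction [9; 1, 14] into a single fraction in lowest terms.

149/15

Collapse the nested fraction from the inside out:
Start with 14.
1 + 1/(14/1) = 1 + 1/14 = 15/14
9 + 1/(15/14) = 9 + 14/15 = 149/15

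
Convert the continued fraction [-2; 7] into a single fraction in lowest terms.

-13/7

Work from the innermost term outward:
Start with 7.
-2 + 1/(7/1) = -2 + 1/7 = -13/7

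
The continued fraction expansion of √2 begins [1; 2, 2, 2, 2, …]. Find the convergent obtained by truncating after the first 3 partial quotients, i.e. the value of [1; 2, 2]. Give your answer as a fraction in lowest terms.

7/5

a_0 = 1: 1/1
a_1 = 2: 3/2
a_2 = 2: 7/5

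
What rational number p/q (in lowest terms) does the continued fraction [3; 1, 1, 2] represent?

18/5

Collapse the nested fraction from the inside out:
Start with 2.
1 + 1/(2/1) = 1 + 1/2 = 3/2
1 + 1/(3/2) = 1 + 2/3 = 5/3
3 + 1/(5/3) = 3 + 3/5 = 18/5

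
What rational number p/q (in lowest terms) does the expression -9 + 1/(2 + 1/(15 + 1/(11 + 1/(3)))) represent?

-9027/1060

a_0 = -9: -9/1
a_1 = 2: -17/2
a_2 = 15: -264/31
a_3 = 11: -2921/343
a_4 = 3: -9027/1060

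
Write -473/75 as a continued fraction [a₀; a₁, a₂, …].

-473 ÷ 75 → quotient -7, remainder 52
75 ÷ 52 → quotient 1, remainder 23
52 ÷ 23 → quotient 2, remainder 6
23 ÷ 6 → quotient 3, remainder 5
6 ÷ 5 → quotient 1, remainder 1
5 ÷ 1 → quotient 5, remainder 0

[-7; 1, 2, 3, 1, 5]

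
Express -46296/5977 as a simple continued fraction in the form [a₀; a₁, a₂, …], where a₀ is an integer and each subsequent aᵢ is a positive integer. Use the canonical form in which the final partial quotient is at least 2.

[-8; 3, 1, 13, 1, 3, 8, 3]

Repeatedly divide and take the remainder:
-46296 = -8·5977 + 1520, so a_0 = -8
5977 = 3·1520 + 1417, so a_1 = 3
1520 = 1·1417 + 103, so a_2 = 1
1417 = 13·103 + 78, so a_3 = 13
103 = 1·78 + 25, so a_4 = 1
78 = 3·25 + 3, so a_5 = 3
25 = 8·3 + 1, so a_6 = 8
3 = 3·1 + 0, so a_7 = 3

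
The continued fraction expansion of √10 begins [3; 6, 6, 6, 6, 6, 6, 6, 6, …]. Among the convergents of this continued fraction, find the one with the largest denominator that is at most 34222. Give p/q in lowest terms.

a_0 = 3: 3/1  (≤ bound)
a_1 = 6: 19/6  (≤ bound)
a_2 = 6: 117/37  (≤ bound)
a_3 = 6: 721/228  (≤ bound)
a_4 = 6: 4443/1405  (≤ bound)
a_5 = 6: 27379/8658  (≤ bound)
a_6 = 6: 168717/53353  (> 34222, stop)

27379/8658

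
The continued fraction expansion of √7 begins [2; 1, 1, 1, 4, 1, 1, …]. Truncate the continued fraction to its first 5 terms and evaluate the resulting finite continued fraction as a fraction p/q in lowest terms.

Collapse the nested fraction from the inside out:
Start with 4.
1 + 1/(4/1) = 1 + 1/4 = 5/4
1 + 1/(5/4) = 1 + 4/5 = 9/5
1 + 1/(9/5) = 1 + 5/9 = 14/9
2 + 1/(14/9) = 2 + 9/14 = 37/14

37/14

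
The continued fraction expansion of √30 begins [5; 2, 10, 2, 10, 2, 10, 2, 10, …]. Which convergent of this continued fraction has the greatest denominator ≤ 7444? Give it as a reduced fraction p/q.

a_0 = 5: 5/1  (≤ bound)
a_1 = 2: 11/2  (≤ bound)
a_2 = 10: 115/21  (≤ bound)
a_3 = 2: 241/44  (≤ bound)
a_4 = 10: 2525/461  (≤ bound)
a_5 = 2: 5291/966  (≤ bound)
a_6 = 10: 55435/10121  (> 7444, stop)

5291/966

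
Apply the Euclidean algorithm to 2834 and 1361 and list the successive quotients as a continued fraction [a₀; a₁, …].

Apply division with remainder until the remainder is 0:
2834 ÷ 1361 → quotient 2, remainder 112
1361 ÷ 112 → quotient 12, remainder 17
112 ÷ 17 → quotient 6, remainder 10
17 ÷ 10 → quotient 1, remainder 7
10 ÷ 7 → quotient 1, remainder 3
7 ÷ 3 → quotient 2, remainder 1
3 ÷ 1 → quotient 3, remainder 0

[2; 12, 6, 1, 1, 2, 3]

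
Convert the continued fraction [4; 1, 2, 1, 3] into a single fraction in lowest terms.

71/15

Work from the innermost term outward:
Start with 3.
1 + 1/(3/1) = 1 + 1/3 = 4/3
2 + 1/(4/3) = 2 + 3/4 = 11/4
1 + 1/(11/4) = 1 + 4/11 = 15/11
4 + 1/(15/11) = 4 + 11/15 = 71/15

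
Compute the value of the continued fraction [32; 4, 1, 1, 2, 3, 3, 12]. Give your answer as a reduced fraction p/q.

Work from the innermost term outward:
Start with 12.
3 + 1/(12/1) = 3 + 1/12 = 37/12
3 + 1/(37/12) = 3 + 12/37 = 123/37
2 + 1/(123/37) = 2 + 37/123 = 283/123
1 + 1/(283/123) = 1 + 123/283 = 406/283
1 + 1/(406/283) = 1 + 283/406 = 689/406
4 + 1/(689/406) = 4 + 406/689 = 3162/689
32 + 1/(3162/689) = 32 + 689/3162 = 101873/3162

101873/3162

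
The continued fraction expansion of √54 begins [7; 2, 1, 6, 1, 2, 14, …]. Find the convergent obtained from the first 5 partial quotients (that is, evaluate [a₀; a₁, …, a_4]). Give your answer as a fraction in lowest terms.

Start with 1.
6 + 1/(1/1) = 6 + 1/1 = 7/1
1 + 1/(7/1) = 1 + 1/7 = 8/7
2 + 1/(8/7) = 2 + 7/8 = 23/8
7 + 1/(23/8) = 7 + 8/23 = 169/23

169/23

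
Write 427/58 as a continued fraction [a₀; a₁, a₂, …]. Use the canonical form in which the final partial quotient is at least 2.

[7; 2, 1, 3, 5]

427 ÷ 58 → quotient 7, remainder 21
58 ÷ 21 → quotient 2, remainder 16
21 ÷ 16 → quotient 1, remainder 5
16 ÷ 5 → quotient 3, remainder 1
5 ÷ 1 → quotient 5, remainder 0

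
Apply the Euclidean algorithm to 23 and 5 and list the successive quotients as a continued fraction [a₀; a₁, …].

[4; 1, 1, 2]

23 ÷ 5 → quotient 4, remainder 3
5 ÷ 3 → quotient 1, remainder 2
3 ÷ 2 → quotient 1, remainder 1
2 ÷ 1 → quotient 2, remainder 0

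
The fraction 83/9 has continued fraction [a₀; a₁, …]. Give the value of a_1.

4

Apply division with remainder until the remainder is 0:
⌊83/9⌋ = 9, remainder 2
⌊9/2⌋ = 4, remainder 1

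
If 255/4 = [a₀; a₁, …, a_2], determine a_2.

Run the Euclidean algorithm, recording each quotient:
255 ÷ 4 → quotient 63, remainder 3
4 ÷ 3 → quotient 1, remainder 1
3 ÷ 1 → quotient 3, remainder 0

3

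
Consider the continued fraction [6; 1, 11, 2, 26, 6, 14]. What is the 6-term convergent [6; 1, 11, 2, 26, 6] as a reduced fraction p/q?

27659/3997

Start with 6.
26 + 1/(6/1) = 26 + 1/6 = 157/6
2 + 1/(157/6) = 2 + 6/157 = 320/157
11 + 1/(320/157) = 11 + 157/320 = 3677/320
1 + 1/(3677/320) = 1 + 320/3677 = 3997/3677
6 + 1/(3997/3677) = 6 + 3677/3997 = 27659/3997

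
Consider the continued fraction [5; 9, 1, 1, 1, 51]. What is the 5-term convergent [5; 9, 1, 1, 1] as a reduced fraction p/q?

Start with 1.
1 + 1/(1/1) = 1 + 1/1 = 2/1
1 + 1/(2/1) = 1 + 1/2 = 3/2
9 + 1/(3/2) = 9 + 2/3 = 29/3
5 + 1/(29/3) = 5 + 3/29 = 148/29

148/29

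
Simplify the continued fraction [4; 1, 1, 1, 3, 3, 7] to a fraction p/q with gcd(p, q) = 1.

1220/263

a_0 = 4: 4/1
a_1 = 1: 5/1
a_2 = 1: 9/2
a_3 = 1: 14/3
a_4 = 3: 51/11
a_5 = 3: 167/36
a_6 = 7: 1220/263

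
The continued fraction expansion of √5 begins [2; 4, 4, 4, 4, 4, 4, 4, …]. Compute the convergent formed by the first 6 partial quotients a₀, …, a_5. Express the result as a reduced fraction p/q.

2889/1292

Collapse the nested fraction from the inside out:
Start with 4.
4 + 1/(4/1) = 4 + 1/4 = 17/4
4 + 1/(17/4) = 4 + 4/17 = 72/17
4 + 1/(72/17) = 4 + 17/72 = 305/72
4 + 1/(305/72) = 4 + 72/305 = 1292/305
2 + 1/(1292/305) = 2 + 305/1292 = 2889/1292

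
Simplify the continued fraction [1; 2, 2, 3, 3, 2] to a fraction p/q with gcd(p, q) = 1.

182/129

a_0 = 1: 1/1
a_1 = 2: 3/2
a_2 = 2: 7/5
a_3 = 3: 24/17
a_4 = 3: 79/56
a_5 = 2: 182/129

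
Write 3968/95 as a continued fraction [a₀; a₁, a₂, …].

Apply division with remainder until the remainder is 0:
3968 ÷ 95 → quotient 41, remainder 73
95 ÷ 73 → quotient 1, remainder 22
73 ÷ 22 → quotient 3, remainder 7
22 ÷ 7 → quotient 3, remainder 1
7 ÷ 1 → quotient 7, remainder 0

[41; 1, 3, 3, 7]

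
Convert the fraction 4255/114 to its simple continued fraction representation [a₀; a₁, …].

4255 = 37·114 + 37, so a_0 = 37
114 = 3·37 + 3, so a_1 = 3
37 = 12·3 + 1, so a_2 = 12
3 = 3·1 + 0, so a_3 = 3

[37; 3, 12, 3]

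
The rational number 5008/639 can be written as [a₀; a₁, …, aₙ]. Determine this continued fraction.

[7; 1, 5, 6, 1, 14]

⌊5008/639⌋ = 7, remainder 535
⌊639/535⌋ = 1, remainder 104
⌊535/104⌋ = 5, remainder 15
⌊104/15⌋ = 6, remainder 14
⌊15/14⌋ = 1, remainder 1
⌊14/1⌋ = 14, remainder 0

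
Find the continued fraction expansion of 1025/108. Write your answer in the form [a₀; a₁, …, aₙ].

1025 ÷ 108 → quotient 9, remainder 53
108 ÷ 53 → quotient 2, remainder 2
53 ÷ 2 → quotient 26, remainder 1
2 ÷ 1 → quotient 2, remainder 0

[9; 2, 26, 2]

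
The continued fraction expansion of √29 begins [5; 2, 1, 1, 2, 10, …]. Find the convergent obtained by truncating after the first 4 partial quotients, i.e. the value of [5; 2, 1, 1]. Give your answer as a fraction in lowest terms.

27/5

Build up convergents one term at a time:
a_0 = 5: 5/1
a_1 = 2: 11/2
a_2 = 1: 16/3
a_3 = 1: 27/5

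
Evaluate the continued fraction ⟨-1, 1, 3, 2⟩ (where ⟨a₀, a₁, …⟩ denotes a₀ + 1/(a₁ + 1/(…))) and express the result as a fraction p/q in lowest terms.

-2/9

Start with 2.
3 + 1/(2/1) = 3 + 1/2 = 7/2
1 + 1/(7/2) = 1 + 2/7 = 9/7
-1 + 1/(9/7) = -1 + 7/9 = -2/9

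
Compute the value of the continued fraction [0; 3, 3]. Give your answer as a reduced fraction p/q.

3/10

Compute successive convergents:
a_0 = 0: 0/1
a_1 = 3: 1/3
a_2 = 3: 3/10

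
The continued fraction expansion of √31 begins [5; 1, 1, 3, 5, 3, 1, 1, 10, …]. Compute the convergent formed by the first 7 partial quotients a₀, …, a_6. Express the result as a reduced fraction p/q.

863/155

a_0 = 5: 5/1
a_1 = 1: 6/1
a_2 = 1: 11/2
a_3 = 3: 39/7
a_4 = 5: 206/37
a_5 = 3: 657/118
a_6 = 1: 863/155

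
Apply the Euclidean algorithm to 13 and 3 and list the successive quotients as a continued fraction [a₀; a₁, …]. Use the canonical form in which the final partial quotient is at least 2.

13 = 4·3 + 1, so a_0 = 4
3 = 3·1 + 0, so a_1 = 3

[4; 3]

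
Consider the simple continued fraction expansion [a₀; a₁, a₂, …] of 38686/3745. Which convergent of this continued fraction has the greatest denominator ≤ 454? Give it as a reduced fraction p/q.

List convergents until the denominator exceeds the bound:
a_0 = 10: 10/1  (≤ bound)
a_1 = 3: 31/3  (≤ bound)
a_2 = 33: 1033/100  (≤ bound)
a_3 = 2: 2097/203  (≤ bound)
a_4 = 2: 5227/506  (> 454, stop)

2097/203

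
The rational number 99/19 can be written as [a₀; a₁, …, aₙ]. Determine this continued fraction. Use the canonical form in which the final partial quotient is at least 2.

Run the Euclidean algorithm, recording each quotient:
99 ÷ 19 → quotient 5, remainder 4
19 ÷ 4 → quotient 4, remainder 3
4 ÷ 3 → quotient 1, remainder 1
3 ÷ 1 → quotient 3, remainder 0

[5; 4, 1, 3]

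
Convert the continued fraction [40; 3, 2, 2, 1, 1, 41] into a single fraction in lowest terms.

Start with 41.
1 + 1/(41/1) = 1 + 1/41 = 42/41
1 + 1/(42/41) = 1 + 41/42 = 83/42
2 + 1/(83/42) = 2 + 42/83 = 208/83
2 + 1/(208/83) = 2 + 83/208 = 499/208
3 + 1/(499/208) = 3 + 208/499 = 1705/499
40 + 1/(1705/499) = 40 + 499/1705 = 68699/1705

68699/1705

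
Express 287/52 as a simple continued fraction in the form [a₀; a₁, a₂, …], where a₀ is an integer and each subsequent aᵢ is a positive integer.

[5; 1, 1, 12, 2]

Apply division with remainder until the remainder is 0:
287 ÷ 52 → quotient 5, remainder 27
52 ÷ 27 → quotient 1, remainder 25
27 ÷ 25 → quotient 1, remainder 2
25 ÷ 2 → quotient 12, remainder 1
2 ÷ 1 → quotient 2, remainder 0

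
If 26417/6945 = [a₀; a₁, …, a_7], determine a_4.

Apply division with remainder until the remainder is 0:
26417 = 3·6945 + 5582, so a_0 = 3
6945 = 1·5582 + 1363, so a_1 = 1
5582 = 4·1363 + 130, so a_2 = 4
1363 = 10·130 + 63, so a_3 = 10
130 = 2·63 + 4, so a_4 = 2

2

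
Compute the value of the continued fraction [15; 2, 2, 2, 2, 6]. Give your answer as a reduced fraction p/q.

2867/186

a_0 = 15: 15/1
a_1 = 2: 31/2
a_2 = 2: 77/5
a_3 = 2: 185/12
a_4 = 2: 447/29
a_5 = 6: 2867/186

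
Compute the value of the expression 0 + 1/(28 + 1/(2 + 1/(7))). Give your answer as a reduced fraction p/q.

15/427

Start with 7.
2 + 1/(7/1) = 2 + 1/7 = 15/7
28 + 1/(15/7) = 28 + 7/15 = 427/15
0 + 1/(427/15) = 0 + 15/427 = 15/427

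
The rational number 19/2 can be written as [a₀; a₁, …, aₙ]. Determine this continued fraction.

[9; 2]

19 = 9·2 + 1, so a_0 = 9
2 = 2·1 + 0, so a_1 = 2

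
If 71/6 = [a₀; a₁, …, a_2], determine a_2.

5

71 = 11·6 + 5, so a_0 = 11
6 = 1·5 + 1, so a_1 = 1
5 = 5·1 + 0, so a_2 = 5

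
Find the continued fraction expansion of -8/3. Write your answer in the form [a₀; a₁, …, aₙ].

-8 = -3·3 + 1, so a_0 = -3
3 = 3·1 + 0, so a_1 = 3

[-3; 3]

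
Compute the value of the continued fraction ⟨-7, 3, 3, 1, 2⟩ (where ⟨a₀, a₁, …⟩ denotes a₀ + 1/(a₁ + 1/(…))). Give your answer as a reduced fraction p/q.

-241/36

Compute successive convergents:
a_0 = -7: -7/1
a_1 = 3: -20/3
a_2 = 3: -67/10
a_3 = 1: -87/13
a_4 = 2: -241/36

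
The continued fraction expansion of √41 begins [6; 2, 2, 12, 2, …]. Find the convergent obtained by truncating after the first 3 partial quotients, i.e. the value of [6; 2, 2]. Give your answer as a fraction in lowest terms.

a_0 = 6: 6/1
a_1 = 2: 13/2
a_2 = 2: 32/5

32/5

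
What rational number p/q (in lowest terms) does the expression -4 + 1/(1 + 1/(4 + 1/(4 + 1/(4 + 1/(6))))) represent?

Start with 6.
4 + 1/(6/1) = 4 + 1/6 = 25/6
4 + 1/(25/6) = 4 + 6/25 = 106/25
4 + 1/(106/25) = 4 + 25/106 = 449/106
1 + 1/(449/106) = 1 + 106/449 = 555/449
-4 + 1/(555/449) = -4 + 449/555 = -1771/555

-1771/555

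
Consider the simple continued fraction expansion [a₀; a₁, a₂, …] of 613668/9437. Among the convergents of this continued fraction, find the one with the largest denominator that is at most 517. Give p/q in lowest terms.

18663/287

List convergents until the denominator exceeds the bound:
a_0 = 65: 65/1  (≤ bound)
a_1 = 35: 2276/35  (≤ bound)
a_2 = 1: 2341/36  (≤ bound)
a_3 = 7: 18663/287  (≤ bound)
a_4 = 2: 39667/610  (> 517, stop)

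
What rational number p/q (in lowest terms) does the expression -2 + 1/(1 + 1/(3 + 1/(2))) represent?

Start with 2.
3 + 1/(2/1) = 3 + 1/2 = 7/2
1 + 1/(7/2) = 1 + 2/7 = 9/7
-2 + 1/(9/7) = -2 + 7/9 = -11/9

-11/9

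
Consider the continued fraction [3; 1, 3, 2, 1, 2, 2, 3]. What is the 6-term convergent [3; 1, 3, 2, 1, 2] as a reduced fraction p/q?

Use the convergent recurrence hₖ = aₖ·hₖ₋₁ + hₖ₋₂ (and likewise for the denominators kₖ):
a_0 = 3: 3/1
a_1 = 1: 4/1
a_2 = 3: 15/4
a_3 = 2: 34/9
a_4 = 1: 49/13
a_5 = 2: 132/35

132/35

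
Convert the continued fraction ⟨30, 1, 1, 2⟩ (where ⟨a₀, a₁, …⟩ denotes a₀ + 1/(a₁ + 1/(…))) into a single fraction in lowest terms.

153/5

a_0 = 30: 30/1
a_1 = 1: 31/1
a_2 = 1: 61/2
a_3 = 2: 153/5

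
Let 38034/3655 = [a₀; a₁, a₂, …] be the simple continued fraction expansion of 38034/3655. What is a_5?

13

⌊38034/3655⌋ = 10, remainder 1484
⌊3655/1484⌋ = 2, remainder 687
⌊1484/687⌋ = 2, remainder 110
⌊687/110⌋ = 6, remainder 27
⌊110/27⌋ = 4, remainder 2
⌊27/2⌋ = 13, remainder 1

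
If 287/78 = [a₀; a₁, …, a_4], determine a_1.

Apply division with remainder until the remainder is 0:
287 = 3·78 + 53, so a_0 = 3
78 = 1·53 + 25, so a_1 = 1

1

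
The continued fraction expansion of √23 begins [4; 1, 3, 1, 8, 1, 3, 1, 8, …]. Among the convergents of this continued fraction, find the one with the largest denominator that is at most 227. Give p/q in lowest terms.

List convergents until the denominator exceeds the bound:
a_0 = 4: 4/1  (≤ bound)
a_1 = 1: 5/1  (≤ bound)
a_2 = 3: 19/4  (≤ bound)
a_3 = 1: 24/5  (≤ bound)
a_4 = 8: 211/44  (≤ bound)
a_5 = 1: 235/49  (≤ bound)
a_6 = 3: 916/191  (≤ bound)
a_7 = 1: 1151/240  (> 227, stop)

916/191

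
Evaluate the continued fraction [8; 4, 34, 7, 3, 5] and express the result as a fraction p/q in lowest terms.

Compute successive convergents:
a_0 = 8: 8/1
a_1 = 4: 33/4
a_2 = 34: 1130/137
a_3 = 7: 7943/963
a_4 = 3: 24959/3026
a_5 = 5: 132738/16093

132738/16093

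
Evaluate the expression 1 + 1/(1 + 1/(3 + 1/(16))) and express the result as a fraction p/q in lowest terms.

Compute successive convergents:
a_0 = 1: 1/1
a_1 = 1: 2/1
a_2 = 3: 7/4
a_3 = 16: 114/65

114/65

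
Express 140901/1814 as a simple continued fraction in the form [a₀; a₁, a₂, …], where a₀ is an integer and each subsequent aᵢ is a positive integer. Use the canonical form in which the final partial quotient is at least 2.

140901 ÷ 1814 → quotient 77, remainder 1223
1814 ÷ 1223 → quotient 1, remainder 591
1223 ÷ 591 → quotient 2, remainder 41
591 ÷ 41 → quotient 14, remainder 17
41 ÷ 17 → quotient 2, remainder 7
17 ÷ 7 → quotient 2, remainder 3
7 ÷ 3 → quotient 2, remainder 1
3 ÷ 1 → quotient 3, remainder 0

[77; 1, 2, 14, 2, 2, 2, 3]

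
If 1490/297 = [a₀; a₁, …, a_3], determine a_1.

59

Repeatedly divide and take the remainder:
⌊1490/297⌋ = 5, remainder 5
⌊297/5⌋ = 59, remainder 2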